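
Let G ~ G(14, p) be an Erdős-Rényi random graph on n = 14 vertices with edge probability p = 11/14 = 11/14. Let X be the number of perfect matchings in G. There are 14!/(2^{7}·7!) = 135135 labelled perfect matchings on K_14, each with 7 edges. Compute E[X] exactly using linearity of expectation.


K_14 has 14!/(2^{7}·7!) = 135135 labelled perfect matchings.
For each such perfect matching H, let X_H = 1 if all 7 edges of H are present in G. Then P[X_H = 1] = p^{7} = (11/14)^{7} = 19487171/105413504.
By linearity: E[X] = Σ_H E[X_H] = 135135 · p^{7} = 135135 · 19487171/105413504 = 376199836155/15059072.
Numerically: E[X] ≈ 24981.6.

E[X] = 135135 · (11/14)^{7} = 376199836155/15059072 ≈ 24981.6.


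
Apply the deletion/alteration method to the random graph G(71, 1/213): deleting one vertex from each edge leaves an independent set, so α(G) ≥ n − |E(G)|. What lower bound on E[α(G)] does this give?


E[|E(G)|] = C(71, 2)·p = 2485 · (1/213) = 35/3.
E[α(G)] ≥ n − E[|E(G)|] = 71 − 35/3 = 178/3.
Numerically: ≈ 59.333.
(This is only a lower bound; the true E[α(G)] may be larger.)

E[α(G)] ≥ 178/3 ≈ 59.333.


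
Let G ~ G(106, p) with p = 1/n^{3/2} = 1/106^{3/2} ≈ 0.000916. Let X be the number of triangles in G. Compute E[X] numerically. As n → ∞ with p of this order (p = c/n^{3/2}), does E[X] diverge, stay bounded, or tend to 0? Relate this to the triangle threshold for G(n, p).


Number of potential triangles: C(106, 3) = 192920.
Each occurs with probability p³ ≈ (0.000916)³ ≈ 7.69349e-10.
By linearity: E[X] = C(106, 3)·p³ ≈ 192920 · 7.69349e-10 ≈ 0.000.
Since α = 3/2 > 1, p = c/n^{3/2} = o(1/n) is below the triangle threshold p ~ 1/n. Asymptotically E[X] ~ (c³/6)·n^{3(1−α)} = (1³/6)·n^{-1.5} → 0, so by Markov's inequality G has no triangles w.h.p.

E[X] ≈ 0.000; in regime p = Θ(1/n^{3/2}) E[X] tends to 0 (below the triangle threshold p ~ 1/n).


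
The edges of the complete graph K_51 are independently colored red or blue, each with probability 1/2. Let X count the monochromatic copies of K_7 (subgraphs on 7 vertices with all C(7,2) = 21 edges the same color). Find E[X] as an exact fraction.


Let X = Σ_S X_S over the C(51, 7) = 115775100 subsets S of size 7, where X_S = 1 if the K_7 on S is monochromatic.
For a fixed S, the K_7 on S has C(7, 2) = 21 edges. P[all 21 edges red] = (1/2)^21, and likewise for blue, so P[monochromatic] = 2·(1/2)^21 = 2^{1 − 21} = 1/1048576.
By linearity: E[X] = C(51, 7) · 2^{1 − 21} = 115775100 · 1/1048576 = 28943775/262144.
Numerically: E[X] ≈ 110.411739.

E[X] = C(51,7)·2^(1−C(7,2)) = 28943775/262144 ≈ 110.411739.


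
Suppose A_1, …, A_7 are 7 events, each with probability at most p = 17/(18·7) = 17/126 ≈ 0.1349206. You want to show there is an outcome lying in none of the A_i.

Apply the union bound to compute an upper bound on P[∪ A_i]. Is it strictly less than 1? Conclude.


Union bound: P[∪_{i=1}^{7} A_i] ≤ Σ_i P[A_i] ≤ 7·p = 7·(17/126) = 17/18.
Numerically: 17/18 ≈ 0.9444444.
Is 17/18 < 1? YES.
Since P[∪ A_i] ≤ 17/18 < 1, the complement has P[∩ A_i^c] ≥ 1 − 17/18 = 1/18 > 0, so some outcome avoids every A_i.

7·p = 17/18 ≈ 0.9444444; existence CERTIFIED by the union bound.


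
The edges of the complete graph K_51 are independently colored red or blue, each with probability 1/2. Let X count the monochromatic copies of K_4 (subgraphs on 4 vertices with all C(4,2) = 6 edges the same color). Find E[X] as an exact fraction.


Let X = Σ_S X_S over the C(51, 4) = 249900 subsets S of size 4, where X_S = 1 if the K_4 on S is monochromatic.
For a fixed S, the K_4 on S has C(4, 2) = 6 edges. P[all 6 edges red] = (1/2)^6, and likewise for blue, so P[monochromatic] = 2·(1/2)^6 = 2^{1 − 6} = 1/32.
By linearity of expectation: E[X] = C(51, 4) · 2^{1 − 6} = 249900 · 1/32 = 62475/8.
Numerically: E[X] ≈ 7809.3750.

E[X] = C(51,4)·2^(1−C(4,2)) = 62475/8 ≈ 7809.3750.


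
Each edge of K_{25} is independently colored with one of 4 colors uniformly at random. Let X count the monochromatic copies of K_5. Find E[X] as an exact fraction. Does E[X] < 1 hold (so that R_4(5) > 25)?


E[X] = C(25, 5) · 4^{1 − 10} = 53130 · 4^{−9} = 53130/262144.
As a reduced fraction: E[X] = 26565/131072 ≈ 0.20267.
Is E[X] < 1? YES.
Since E[X] < 1, there exists a 4-coloring of K_{25} with no monochromatic K_5; hence R_4(5) > 25.

E[X] = 26565/131072 ≈ 0.20267; E[X] < 1, so R_4(5) > 25.


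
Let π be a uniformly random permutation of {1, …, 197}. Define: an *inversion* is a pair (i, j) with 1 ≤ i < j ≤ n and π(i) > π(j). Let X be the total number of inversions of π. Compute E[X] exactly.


Write X = Σ X_I over the C(197, 2) = 19306 pairs i < j, with X_I the indicator of one inversion.
There are 19306 indicators.
For each fixed pair i < j, the values π(i) and π(j) are two distinct elements of {1, …, 197} in uniformly random order; by symmetry P[π(i) > π(j)] = 1/2.
By linearity: E[X] = 19306 · (1/2) = C(197, 2) · (1/2) = 19306/2 = 9653 ≈ 9653.000.

E[X] = 9653 = 9653.000.


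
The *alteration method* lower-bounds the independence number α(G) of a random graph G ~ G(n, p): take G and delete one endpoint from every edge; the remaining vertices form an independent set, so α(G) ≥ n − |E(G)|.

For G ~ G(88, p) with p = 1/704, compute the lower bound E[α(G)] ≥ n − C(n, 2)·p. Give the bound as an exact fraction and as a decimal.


E[|E(G)|] = C(88, 2)·p = 3828 · (1/704) = 87/16.
E[α(G)] ≥ n − E[|E(G)|] = 88 − 87/16 = 1321/16.
Numerically: ≈ 82.562500.
(This is only a lower bound; the true E[α(G)] may be larger.)

E[α(G)] ≥ 1321/16 ≈ 82.562500.


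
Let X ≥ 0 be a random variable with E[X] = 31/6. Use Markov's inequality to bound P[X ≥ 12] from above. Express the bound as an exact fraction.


μ = E[X] = 31/6, a = 12.
Markov: P[X ≥ 12] ≤ μ/a = (31/6)/12 = 31/72.
Numerically: ≈ 0.4306.
(Since a = 12 > μ = 5.1667, the bound 31/72 is < 1 and informative.)

P[X ≥ 12] ≤ 31/72 ≈ 0.4306.


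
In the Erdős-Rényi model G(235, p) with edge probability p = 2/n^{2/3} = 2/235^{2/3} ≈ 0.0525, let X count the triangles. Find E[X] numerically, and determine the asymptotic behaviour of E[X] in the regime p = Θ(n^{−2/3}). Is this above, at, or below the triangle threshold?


Number of potential triangles: C(235, 3) = 2135445.
Each occurs with probability p³ ≈ (0.0525)³ ≈ 1.44862e-04.
By linearity: E[X] = C(235, 3)·p³ ≈ 2135445 · 1.44862e-04 ≈ 309.345.
Since α = 2/3 < 1, p = c/n^{2/3} ≫ 1/n is above the triangle threshold p ~ 1/n. Asymptotically E[X] ~ (c³/6)·n^{3(1−α)} = (2³/6)·n^{1} → ∞; triangles are abundant w.h.p.

E[X] ≈ 309.345; in regime p = Θ(1/n^{2/3}) E[X] diverges (above the triangle threshold p ~ 1/n).


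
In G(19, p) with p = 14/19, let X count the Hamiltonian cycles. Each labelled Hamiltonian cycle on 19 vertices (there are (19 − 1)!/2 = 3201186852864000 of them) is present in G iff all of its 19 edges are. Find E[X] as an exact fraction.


K_19 has (19 − 1)!/2 = 3201186852864000 labelled Hamiltonian cycles.
For each such Hamiltonian cycle H, let X_H = 1 if all 19 edges of H are present in G. Then P[X_H = 1] = p^{19} = (14/19)^{19} = 5976303958948914397184/1978419655660313589123979.
By linearity: E[X] = Σ_H E[X_H] = 3201186852864000 · p^{19} = 3201186852864000 · 5976303958948914397184/1978419655660313589123979 = 19131265662106339128470788663934976000/1978419655660313589123979.
Numerically: E[X] ≈ 9.67e+12.

E[X] = 3201186852864000 · (14/19)^{19} = 19131265662106339128470788663934976000/1978419655660313589123979 ≈ 9.67e+12.


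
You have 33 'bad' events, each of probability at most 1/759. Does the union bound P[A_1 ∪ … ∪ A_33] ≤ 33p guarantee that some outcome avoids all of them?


Union bound: P[∪_{i=1}^{33} A_i] ≤ Σ_i P[A_i] ≤ 33·p = 33·(1/759) = 1/23.
Numerically: 1/23 ≈ 0.0434783.
Is 1/23 < 1? YES.
Since P[∪ A_i] ≤ 1/23 < 1, the complement has P[∩ A_i^c] ≥ 1 − 1/23 = 22/23 > 0, so some outcome avoids every A_i.

33·p = 1/23 ≈ 0.0434783; existence CERTIFIED by the union bound.


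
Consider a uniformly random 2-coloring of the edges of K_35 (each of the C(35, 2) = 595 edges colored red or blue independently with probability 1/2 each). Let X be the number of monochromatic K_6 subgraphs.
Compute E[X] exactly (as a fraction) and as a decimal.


Let X = Σ_S X_S over the C(35, 6) = 1623160 subsets S of size 6, where X_S = 1 if the K_6 on S is monochromatic.
For a fixed S, the K_6 on S has C(6, 2) = 15 edges. P[all 15 edges red] = (1/2)^15, and likewise for blue, so P[monochromatic] = 2·(1/2)^15 = 2^{1 − 15} = 1/16384.
Summing: E[X] = C(35, 6) · 2^{1 − 15} = 1623160 · 1/16384 = 202895/2048.
Numerically: E[X] ≈ 99.069824.

E[X] = C(35,6)·2^(1−C(6,2)) = 202895/2048 ≈ 99.069824.


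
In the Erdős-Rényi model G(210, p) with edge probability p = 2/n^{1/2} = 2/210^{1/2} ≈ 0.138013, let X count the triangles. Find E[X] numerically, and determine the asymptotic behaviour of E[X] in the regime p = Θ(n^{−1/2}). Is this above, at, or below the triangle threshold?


Number of potential triangles: C(210, 3) = 1521520.
Each occurs with probability p³ ≈ (0.138013)³ ≈ 2.62882118e-03.
By linearity: E[X] = C(210, 3)·p³ ≈ 1521520 · 2.62882118e-03 ≈ 3999.803999.
Since α = 1/2 < 1, p = c/n^{1/2} ≫ 1/n is above the triangle threshold p ~ 1/n. Asymptotically E[X] ~ (c³/6)·n^{3(1−α)} = (2³/6)·n^{1.5} → ∞; triangles are abundant w.h.p.

E[X] ≈ 3999.803999; in regime p = Θ(1/n^{1/2}) E[X] diverges (above the triangle threshold p ~ 1/n).


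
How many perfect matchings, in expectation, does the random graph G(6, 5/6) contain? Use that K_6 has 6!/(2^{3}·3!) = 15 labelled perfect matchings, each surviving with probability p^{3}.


K_6 has 6!/(2^{3}·3!) = 15 labelled perfect matchings.
For each such perfect matching H, let X_H = 1 if all 3 edges of H are present in G. Then P[X_H = 1] = p^{3} = (5/6)^{3} = 125/216.
Summing the indicators: E[X] = Σ_H E[X_H] = 15 · p^{3} = 15 · 125/216 = 625/72.
Numerically: E[X] ≈ 8.68056.

E[X] = 15 · (5/6)^{3} = 625/72 ≈ 8.68056.


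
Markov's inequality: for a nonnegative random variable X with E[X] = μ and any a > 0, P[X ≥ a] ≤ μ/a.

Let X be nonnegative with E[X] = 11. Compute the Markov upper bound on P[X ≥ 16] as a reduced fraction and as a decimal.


μ = E[X] = 11, a = 16.
Markov: P[X ≥ 16] ≤ μ/a = (11)/16 = 11/16.
Numerically: ≈ 0.6875.
(Since a = 16 > μ = 11.0000, the bound 11/16 is < 1 and informative.)

P[X ≥ 16] ≤ 11/16 ≈ 0.6875.


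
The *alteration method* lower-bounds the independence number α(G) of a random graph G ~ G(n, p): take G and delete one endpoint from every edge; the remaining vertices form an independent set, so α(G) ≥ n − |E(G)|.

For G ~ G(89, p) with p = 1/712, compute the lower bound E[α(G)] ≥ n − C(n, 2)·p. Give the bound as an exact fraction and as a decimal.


E[|E(G)|] = C(89, 2)·p = 3916 · (1/712) = 11/2.
E[α(G)] ≥ n − E[|E(G)|] = 89 − 11/2 = 167/2.
Numerically: ≈ 83.5000.
(This is only a lower bound; the true E[α(G)] may be larger.)

E[α(G)] ≥ 167/2 ≈ 83.5000.


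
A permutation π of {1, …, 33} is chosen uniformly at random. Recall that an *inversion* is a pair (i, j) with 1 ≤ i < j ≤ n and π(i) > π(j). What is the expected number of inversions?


Write X = Σ X_I over the C(33, 2) = 528 pairs i < j, with X_I the indicator of one inversion.
There are 528 indicators.
For each fixed pair i < j, the values π(i) and π(j) are two distinct elements of {1, …, 33} in uniformly random order; by symmetry P[π(i) > π(j)] = 1/2.
By linearity: E[X] = 528 · (1/2) = C(33, 2) · (1/2) = 528/2 = 264 ≈ 264.000000.

E[X] = 264 = 264.000000.


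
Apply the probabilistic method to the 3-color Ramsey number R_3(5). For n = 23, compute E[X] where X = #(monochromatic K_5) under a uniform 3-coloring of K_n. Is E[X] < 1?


E[X] = C(23, 5) · 3^{1 − 10} = 33649 · 3^{−9} = 33649/19683.
As a reduced fraction: E[X] = 33649/19683 ≈ 1.710.
Is E[X] < 1? NO.
Since E[X] ≥ 1, the first-moment bound is inconclusive at n = 23; it does NOT by itself certify R_3(5) > 23.

E[X] = 33649/19683 ≈ 1.710; E[X] ≥ 1; first-moment method inconclusive here.


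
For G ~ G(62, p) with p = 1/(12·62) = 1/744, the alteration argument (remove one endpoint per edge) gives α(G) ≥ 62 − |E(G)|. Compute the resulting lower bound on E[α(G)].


E[|E(G)|] = C(62, 2)·p = 1891 · (1/744) = 61/24.
E[α(G)] ≥ n − E[|E(G)|] = 62 − 61/24 = 1427/24.
Numerically: ≈ 59.458.
(This is only a lower bound; the true E[α(G)] may be larger.)

E[α(G)] ≥ 1427/24 ≈ 59.458.


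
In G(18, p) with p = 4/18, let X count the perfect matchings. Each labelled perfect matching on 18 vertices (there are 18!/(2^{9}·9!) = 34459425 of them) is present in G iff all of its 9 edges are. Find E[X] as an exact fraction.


K_18 has 18!/(2^{9}·9!) = 34459425 labelled perfect matchings.
For each such perfect matching H, let X_H = 1 if all 9 edges of H are present in G. Then P[X_H = 1] = p^{9} = (2/9)^{9} = 512/387420489.
Summing the indicators: E[X] = Σ_H E[X_H] = 34459425 · p^{9} = 34459425 · 512/387420489 = 217817600/4782969.
Numerically: E[X] ≈ 45.54.

E[X] = 34459425 · (2/9)^{9} = 217817600/4782969 ≈ 45.54.


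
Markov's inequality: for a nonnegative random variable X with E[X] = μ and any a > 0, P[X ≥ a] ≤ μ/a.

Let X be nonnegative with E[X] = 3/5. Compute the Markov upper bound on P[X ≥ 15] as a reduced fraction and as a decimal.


μ = E[X] = 3/5, a = 15.
Markov: P[X ≥ 15] ≤ μ/a = (3/5)/15 = 1/25.
Numerically: ≈ 0.04000.
(Since a = 15 > μ = 0.60000, the bound 1/25 is < 1 and informative.)

P[X ≥ 15] ≤ 1/25 ≈ 0.04000.


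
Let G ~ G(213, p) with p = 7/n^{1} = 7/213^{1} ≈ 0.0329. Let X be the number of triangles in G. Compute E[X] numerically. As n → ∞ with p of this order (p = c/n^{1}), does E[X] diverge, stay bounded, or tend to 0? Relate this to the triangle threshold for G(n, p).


Number of potential triangles: C(213, 3) = 1587986.
Each occurs with probability p³ ≈ (0.0329)³ ≈ 3.54940e-05.
By linearity: E[X] = C(213, 3)·p³ ≈ 1587986 · 3.54940e-05 ≈ 56.364.
Here α = 1, so p = 7/n is exactly at the triangle threshold p ~ 1/n. Asymptotically E[X] → c³/6 = 7³/6 = 343/6 ≈ 57.167, a bounded constant. In this regime the triangle count is asymptotically Poisson(c³/6).

E[X] ≈ 56.364; in regime p = Θ(1/n^{1}) E[X] stays bounded (at the triangle threshold p ~ 1/n).


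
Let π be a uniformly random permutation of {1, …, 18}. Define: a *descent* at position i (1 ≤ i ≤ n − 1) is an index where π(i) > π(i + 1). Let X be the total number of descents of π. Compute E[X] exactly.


Write X = Σ X_I over i = 1, …, 17, with X_I the indicator of one descent.
There are 17 indicators.
For each fixed i, the pair (π(i), π(i+1)) is a uniformly random ordered pair of distinct values from {1, …, 18}; by symmetry P[π(i) > π(i+1)] = 1/2.
By linearity: E[X] = 17 · (1/2) = (18 − 1) · (1/2) = 17/2 ≈ 8.500000.

E[X] = 17/2 = 8.500000.


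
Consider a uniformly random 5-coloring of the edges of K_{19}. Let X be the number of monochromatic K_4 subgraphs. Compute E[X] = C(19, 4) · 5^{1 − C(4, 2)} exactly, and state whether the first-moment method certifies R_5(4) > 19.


E[X] = C(19, 4) · 5^{1 − 6} = 3876 · 5^{−5} = 3876/3125.
As a reduced fraction: E[X] = 3876/3125 ≈ 1.2403.
Is E[X] < 1? NO.
Since E[X] ≥ 1, the first-moment bound is inconclusive at n = 19; it does NOT by itself certify R_5(4) > 19.

E[X] = 3876/3125 ≈ 1.2403; E[X] ≥ 1; first-moment method inconclusive here.


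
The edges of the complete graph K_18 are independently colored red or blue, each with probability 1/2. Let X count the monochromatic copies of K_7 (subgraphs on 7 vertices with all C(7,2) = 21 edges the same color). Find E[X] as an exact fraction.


Let X = Σ_S X_S over the C(18, 7) = 31824 subsets S of size 7, where X_S = 1 if the K_7 on S is monochromatic.
For a fixed S, the K_7 on S has C(7, 2) = 21 edges. P[all 21 edges red] = (1/2)^21, and likewise for blue, so P[monochromatic] = 2·(1/2)^21 = 2^{1 − 21} = 1/1048576.
By linearity: E[X] = C(18, 7) · 2^{1 − 21} = 31824 · 1/1048576 = 1989/65536.
Numerically: E[X] ≈ 0.030.

E[X] = C(18,7)·2^(1−C(7,2)) = 1989/65536 ≈ 0.030.


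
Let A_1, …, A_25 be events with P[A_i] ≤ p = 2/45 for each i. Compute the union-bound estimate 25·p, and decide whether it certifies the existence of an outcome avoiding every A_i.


Union bound: P[∪_{i=1}^{25} A_i] ≤ Σ_i P[A_i] ≤ 25·p = 25·(2/45) = 10/9.
Numerically: 10/9 ≈ 1.111.
Is 10/9 < 1? NO.
Since the bound 10/9 is ≥ 1, the union bound is uninformative here; it does NOT by itself certify existence.

25·p = 10/9 ≈ 1.111; existence NOT certified by the union bound.


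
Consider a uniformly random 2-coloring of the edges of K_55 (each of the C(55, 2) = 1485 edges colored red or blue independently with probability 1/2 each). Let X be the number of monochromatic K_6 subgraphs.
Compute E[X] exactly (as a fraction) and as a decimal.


Let X = Σ_S X_S over the C(55, 6) = 28989675 subsets S of size 6, where X_S = 1 if the K_6 on S is monochromatic.
For a fixed S, the K_6 on S has C(6, 2) = 15 edges. P[all 15 edges red] = (1/2)^15, and likewise for blue, so P[monochromatic] = 2·(1/2)^15 = 2^{1 − 15} = 1/16384.
Summing: E[X] = C(55, 6) · 2^{1 − 15} = 28989675 · 1/16384 = 28989675/16384.
Numerically: E[X] ≈ 1769.3893.

E[X] = C(55,6)·2^(1−C(6,2)) = 28989675/16384 ≈ 1769.3893.


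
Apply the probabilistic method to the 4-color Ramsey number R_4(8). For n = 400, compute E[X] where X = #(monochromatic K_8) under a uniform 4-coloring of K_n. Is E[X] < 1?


E[X] = C(400, 8) · 4^{1 − 28} = 15148408086508950 · 4^{−27} = 15148408086508950/18014398509481984.
As a reduced fraction: E[X] = 7574204043254475/9007199254740992 ≈ 0.841.
Is E[X] < 1? YES.
Since E[X] < 1, there exists a 4-coloring of K_{400} with no monochromatic K_8; hence R_4(8) > 400.

E[X] = 7574204043254475/9007199254740992 ≈ 0.841; E[X] < 1, so R_4(8) > 400.


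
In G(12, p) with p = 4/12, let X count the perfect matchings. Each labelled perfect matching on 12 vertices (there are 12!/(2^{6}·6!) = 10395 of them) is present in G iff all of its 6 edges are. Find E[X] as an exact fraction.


K_12 has 12!/(2^{6}·6!) = 10395 labelled perfect matchings.
For each such perfect matching H, let X_H = 1 if all 6 edges of H are present in G. Then P[X_H = 1] = p^{6} = (1/3)^{6} = 1/729.
By linearity of expectation: E[X] = Σ_H E[X_H] = 10395 · p^{6} = 10395 · 1/729 = 385/27.
Numerically: E[X] ≈ 14.26.

E[X] = 10395 · (1/3)^{6} = 385/27 ≈ 14.26.


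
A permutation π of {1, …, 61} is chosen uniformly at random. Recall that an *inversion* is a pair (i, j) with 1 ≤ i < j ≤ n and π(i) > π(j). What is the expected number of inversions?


Write X = Σ X_I over the C(61, 2) = 1830 pairs i < j, with X_I the indicator of one inversion.
There are 1830 indicators.
For each fixed pair i < j, the values π(i) and π(j) are two distinct elements of {1, …, 61} in uniformly random order; by symmetry P[π(i) > π(j)] = 1/2.
By linearity: E[X] = 1830 · (1/2) = C(61, 2) · (1/2) = 1830/2 = 915 ≈ 915.000.

E[X] = 915 = 915.000.


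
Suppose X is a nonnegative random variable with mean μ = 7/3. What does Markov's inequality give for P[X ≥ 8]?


μ = E[X] = 7/3, a = 8.
Markov: P[X ≥ 8] ≤ μ/a = (7/3)/8 = 7/24.
Numerically: ≈ 0.292.
(Since a = 8 > μ = 2.333, the bound 7/24 is < 1 and informative.)

P[X ≥ 8] ≤ 7/24 ≈ 0.292.


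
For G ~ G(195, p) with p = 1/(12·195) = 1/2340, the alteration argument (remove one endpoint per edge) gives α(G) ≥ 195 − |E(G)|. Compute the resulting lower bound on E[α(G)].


E[|E(G)|] = C(195, 2)·p = 18915 · (1/2340) = 97/12.
E[α(G)] ≥ n − E[|E(G)|] = 195 − 97/12 = 2243/12.
Numerically: ≈ 186.917.
(This is only a lower bound; the true E[α(G)] may be larger.)

E[α(G)] ≥ 2243/12 ≈ 186.917.


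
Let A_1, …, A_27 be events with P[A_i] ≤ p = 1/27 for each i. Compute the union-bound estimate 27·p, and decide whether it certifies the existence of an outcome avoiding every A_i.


Union bound: P[∪_{i=1}^{27} A_i] ≤ Σ_i P[A_i] ≤ 27·p = 27·(1/27) = 1.
Numerically: 1 ≈ 1.0000000.
Is 1 < 1? NO.
Since the bound 1 is ≥ 1, the union bound is uninformative here; it does NOT by itself certify existence.

27·p = 1 ≈ 1.0000000; existence NOT certified by the union bound.


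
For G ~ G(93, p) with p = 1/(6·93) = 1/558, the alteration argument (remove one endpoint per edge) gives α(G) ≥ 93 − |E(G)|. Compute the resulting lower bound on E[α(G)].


E[|E(G)|] = C(93, 2)·p = 4278 · (1/558) = 23/3.
E[α(G)] ≥ n − E[|E(G)|] = 93 − 23/3 = 256/3.
Numerically: ≈ 85.33333.
(This is only a lower bound; the true E[α(G)] may be larger.)

E[α(G)] ≥ 256/3 ≈ 85.33333.


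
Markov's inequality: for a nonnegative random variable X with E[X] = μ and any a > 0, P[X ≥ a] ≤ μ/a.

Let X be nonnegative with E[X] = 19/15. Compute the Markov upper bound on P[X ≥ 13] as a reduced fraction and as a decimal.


μ = E[X] = 19/15, a = 13.
Markov: P[X ≥ 13] ≤ μ/a = (19/15)/13 = 19/195.
Numerically: ≈ 0.097436.
(Since a = 13 > μ = 1.266667, the bound 19/195 is < 1 and informative.)

P[X ≥ 13] ≤ 19/195 ≈ 0.097436.


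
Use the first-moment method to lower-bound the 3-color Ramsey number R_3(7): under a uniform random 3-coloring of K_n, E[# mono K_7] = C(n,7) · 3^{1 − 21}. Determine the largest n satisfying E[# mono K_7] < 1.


We need C(n, 7) · 3^{1 − 21} < 1, i.e. C(n, 7) < 3^{21 − 1} = 3486784401.
Check values of n near the boundary:
  n = 78: C(78, 7) = 2641902120; 2641902120 < 3486784401? YES
  n = 79: C(79, 7) = 2898753715; 2898753715 < 3486784401? YES
  n = 80: C(80, 7) = 3176716400; 3176716400 < 3486784401? YES
  n = 81: C(81, 7) = 3477216600; 3477216600 < 3486784401? YES
  n = 82: C(82, 7) = 3801756816; 3801756816 < 3486784401? NO
The largest n with C(n, 7) < 3486784401 is n = 81 (where E[X] = 42928600/43046721 ≈ 0.997256). Hence R_3(7) > 81, i.e. R_3(7) ≥ 82.

Largest n = 81; hence R_3(7) > 81.


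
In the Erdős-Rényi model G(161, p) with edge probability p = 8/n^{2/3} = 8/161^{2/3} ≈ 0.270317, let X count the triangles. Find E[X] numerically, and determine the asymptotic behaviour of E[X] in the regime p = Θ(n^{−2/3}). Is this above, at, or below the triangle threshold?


Number of potential triangles: C(161, 3) = 682640.
Each occurs with probability p³ ≈ (0.270317)³ ≈ 1.97523244e-02.
By linearity: E[X] = C(161, 3)·p³ ≈ 682640 · 1.97523244e-02 ≈ 13483.726708.
Since α = 2/3 < 1, p = c/n^{2/3} ≫ 1/n is above the triangle threshold p ~ 1/n. Asymptotically E[X] ~ (c³/6)·n^{3(1−α)} = (8³/6)·n^{1} → ∞; triangles are abundant w.h.p.

E[X] ≈ 13483.726708; in regime p = Θ(1/n^{2/3}) E[X] diverges (above the triangle threshold p ~ 1/n).


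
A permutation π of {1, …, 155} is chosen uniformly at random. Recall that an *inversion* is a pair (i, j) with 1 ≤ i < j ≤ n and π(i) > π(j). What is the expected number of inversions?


Write X = Σ X_I over the C(155, 2) = 11935 pairs i < j, with X_I the indicator of one inversion.
There are 11935 indicators.
For each fixed pair i < j, the values π(i) and π(j) are two distinct elements of {1, …, 155} in uniformly random order; by symmetry P[π(i) > π(j)] = 1/2.
By linearity: E[X] = 11935 · (1/2) = C(155, 2) · (1/2) = 11935/2 = 11935/2 ≈ 5967.500000.

E[X] = 11935/2 = 5967.500000.


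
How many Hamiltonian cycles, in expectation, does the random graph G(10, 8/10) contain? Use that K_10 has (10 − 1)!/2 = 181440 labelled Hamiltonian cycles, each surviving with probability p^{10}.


K_10 has (10 − 1)!/2 = 181440 labelled Hamiltonian cycles.
For each such Hamiltonian cycle H, let X_H = 1 if all 10 edges of H are present in G. Then P[X_H = 1] = p^{10} = (4/5)^{10} = 1048576/9765625.
By linearity: E[X] = Σ_H E[X_H] = 181440 · p^{10} = 181440 · 1048576/9765625 = 38050725888/1953125.
Numerically: E[X] ≈ 19482.

E[X] = 181440 · (4/5)^{10} = 38050725888/1953125 ≈ 19482.


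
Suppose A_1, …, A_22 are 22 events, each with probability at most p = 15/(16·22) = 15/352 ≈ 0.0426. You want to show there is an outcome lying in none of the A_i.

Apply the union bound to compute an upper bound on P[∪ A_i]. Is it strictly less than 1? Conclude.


Union bound: P[∪_{i=1}^{22} A_i] ≤ Σ_i P[A_i] ≤ 22·p = 22·(15/352) = 15/16.
Numerically: 15/16 ≈ 0.9375.
Is 15/16 < 1? YES.
Since P[∪ A_i] ≤ 15/16 < 1, the complement has P[∩ A_i^c] ≥ 1 − 15/16 = 1/16 > 0, so some outcome avoids every A_i.

22·p = 15/16 ≈ 0.9375; existence CERTIFIED by the union bound.


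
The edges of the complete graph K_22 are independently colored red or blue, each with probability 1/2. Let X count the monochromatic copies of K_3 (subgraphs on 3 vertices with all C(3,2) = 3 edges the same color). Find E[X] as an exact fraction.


Let X = Σ_S X_S over the C(22, 3) = 1540 subsets S of size 3, where X_S = 1 if the K_3 on S is monochromatic.
For a fixed S, the K_3 on S has C(3, 2) = 3 edges. P[all 3 edges red] = (1/2)^3, and likewise for blue, so P[monochromatic] = 2·(1/2)^3 = 2^{1 − 3} = 1/4.
By linearity: E[X] = C(22, 3) · 2^{1 − 3} = 1540 · 1/4 = 385.
Numerically: E[X] ≈ 385.000000.

E[X] = C(22,3)·2^(1−C(3,2)) = 385 ≈ 385.000000.


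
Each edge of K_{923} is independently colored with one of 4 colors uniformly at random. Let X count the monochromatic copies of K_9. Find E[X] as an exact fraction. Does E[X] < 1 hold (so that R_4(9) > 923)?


E[X] = C(923, 9) · 4^{1 − 36} = 1288430932418687114265 · 4^{−35} = 1288430932418687114265/1180591620717411303424.
As a reduced fraction: E[X] = 1288430932418687114265/1180591620717411303424 ≈ 1.09134.
Is E[X] < 1? NO.
Since E[X] ≥ 1, the first-moment bound is inconclusive at n = 923; it does NOT by itself certify R_4(9) > 923.

E[X] = 1288430932418687114265/1180591620717411303424 ≈ 1.09134; E[X] ≥ 1; first-moment method inconclusive here.


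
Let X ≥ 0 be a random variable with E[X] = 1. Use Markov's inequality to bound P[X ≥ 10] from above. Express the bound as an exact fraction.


μ = E[X] = 1, a = 10.
Markov: P[X ≥ 10] ≤ μ/a = (1)/10 = 1/10.
Numerically: ≈ 0.1000.
(Since a = 10 > μ = 1.0000, the bound 1/10 is < 1 and informative.)

P[X ≥ 10] ≤ 1/10 ≈ 0.1000.


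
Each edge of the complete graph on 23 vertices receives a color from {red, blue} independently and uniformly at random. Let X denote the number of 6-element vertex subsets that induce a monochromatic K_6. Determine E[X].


Let X = Σ_S X_S over the C(23, 6) = 100947 subsets S of size 6, where X_S = 1 if the K_6 on S is monochromatic.
For a fixed S, the K_6 on S has C(6, 2) = 15 edges. P[all 15 edges red] = (1/2)^15, and likewise for blue, so P[monochromatic] = 2·(1/2)^15 = 2^{1 − 15} = 1/16384.
By linearity of expectation: E[X] = C(23, 6) · 2^{1 − 15} = 100947 · 1/16384 = 100947/16384.
Numerically: E[X] ≈ 6.16132.

E[X] = C(23,6)·2^(1−C(6,2)) = 100947/16384 ≈ 6.16132.


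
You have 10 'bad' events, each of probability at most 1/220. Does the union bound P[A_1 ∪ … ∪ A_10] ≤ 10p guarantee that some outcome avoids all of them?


Union bound: P[∪_{i=1}^{10} A_i] ≤ Σ_i P[A_i] ≤ 10·p = 10·(1/220) = 1/22.
Numerically: 1/22 ≈ 0.045455.
Is 1/22 < 1? YES.
Since P[∪ A_i] ≤ 1/22 < 1, the complement has P[∩ A_i^c] ≥ 1 − 1/22 = 21/22 > 0, so some outcome avoids every A_i.

10·p = 1/22 ≈ 0.045455; existence CERTIFIED by the union bound.


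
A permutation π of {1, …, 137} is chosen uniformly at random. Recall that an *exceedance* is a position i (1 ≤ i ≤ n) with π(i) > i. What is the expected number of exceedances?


Write X = Σ_{i=1}^{137} X_i, where X_i = 1_{π(i) > i}.
For each fixed i, π(i) is uniform over {1, …, 137} (marginal of a uniform permutation), so P[π(i) > i] = (n − i)/n. Summing: Σ_{i=1}^{137} (n − i)/n = (0 + 1 + … + 136)/137 = 137(137 − 1)/(2·137) = (137 − 1)/2.
Hence E[X] = Σ_{i=1}^{137} (137 − i)/137 = 68 ≈ 68.000000.

E[X] = 68 = 68.000000.


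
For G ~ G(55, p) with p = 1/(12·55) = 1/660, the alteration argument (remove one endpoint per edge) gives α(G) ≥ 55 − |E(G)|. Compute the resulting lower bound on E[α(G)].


E[|E(G)|] = C(55, 2)·p = 1485 · (1/660) = 9/4.
E[α(G)] ≥ n − E[|E(G)|] = 55 − 9/4 = 211/4.
Numerically: ≈ 52.750.
(This is only a lower bound; the true E[α(G)] may be larger.)

E[α(G)] ≥ 211/4 ≈ 52.750.


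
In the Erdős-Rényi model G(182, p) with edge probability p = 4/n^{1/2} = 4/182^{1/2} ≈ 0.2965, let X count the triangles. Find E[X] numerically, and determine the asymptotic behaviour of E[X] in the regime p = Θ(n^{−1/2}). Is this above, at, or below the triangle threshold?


Number of potential triangles: C(182, 3) = 988260.
Each occurs with probability p³ ≈ (0.2965)³ ≈ 2.60659100e-02.
By linearity: E[X] = C(182, 3)·p³ ≈ 988260 · 2.60659100e-02 ≈ 25759.896253.
Since α = 1/2 < 1, p = c/n^{1/2} ≫ 1/n is above the triangle threshold p ~ 1/n. Asymptotically E[X] ~ (c³/6)·n^{3(1−α)} = (4³/6)·n^{1.5} → ∞; triangles are abundant w.h.p.

E[X] ≈ 25759.896253; in regime p = Θ(1/n^{1/2}) E[X] diverges (above the triangle threshold p ~ 1/n).


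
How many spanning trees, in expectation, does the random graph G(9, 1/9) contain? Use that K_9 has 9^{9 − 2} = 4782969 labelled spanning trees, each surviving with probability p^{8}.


K_9 has 9^{9 − 2} = 4782969 labelled spanning trees.
For each such spanning tree H, let X_H = 1 if all 8 edges of H are present in G. Then P[X_H = 1] = p^{8} = (1/9)^{8} = 1/43046721.
By linearity: E[X] = Σ_H E[X_H] = 4782969 · p^{8} = 4782969 · 1/43046721 = 1/9.
Numerically: E[X] ≈ 0.111111.

E[X] = 4782969 · (1/9)^{8} = 1/9 ≈ 0.111111.


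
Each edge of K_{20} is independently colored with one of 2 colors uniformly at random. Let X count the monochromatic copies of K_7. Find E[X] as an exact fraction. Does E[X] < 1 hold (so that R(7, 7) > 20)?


E[X] = C(20, 7) · 2^{1 − 21} = 77520 · 2^{−20} = 77520/1048576.
As a reduced fraction: E[X] = 4845/65536 ≈ 0.0739.
Is E[X] < 1? YES.
Since E[X] < 1, there exists a 2-coloring of K_{20} with no monochromatic K_7; hence R(7, 7) > 20.

E[X] = 4845/65536 ≈ 0.0739; E[X] < 1, so R(7, 7) > 20.


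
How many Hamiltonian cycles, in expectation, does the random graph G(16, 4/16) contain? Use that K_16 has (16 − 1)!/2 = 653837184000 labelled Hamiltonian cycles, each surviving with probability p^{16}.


K_16 has (16 − 1)!/2 = 653837184000 labelled Hamiltonian cycles.
For each such Hamiltonian cycle H, let X_H = 1 if all 16 edges of H are present in G. Then P[X_H = 1] = p^{16} = (1/4)^{16} = 1/4294967296.
Summing the indicators: E[X] = Σ_H E[X_H] = 653837184000 · p^{16} = 653837184000 · 1/4294967296 = 638512875/4194304.
Numerically: E[X] ≈ 152.

E[X] = 653837184000 · (1/4)^{16} = 638512875/4194304 ≈ 152.


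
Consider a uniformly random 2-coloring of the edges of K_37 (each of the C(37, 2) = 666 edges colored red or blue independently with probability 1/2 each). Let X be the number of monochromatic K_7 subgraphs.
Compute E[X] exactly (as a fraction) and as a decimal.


Let X = Σ_S X_S over the C(37, 7) = 10295472 subsets S of size 7, where X_S = 1 if the K_7 on S is monochromatic.
For a fixed S, the K_7 on S has C(7, 2) = 21 edges. P[all 21 edges red] = (1/2)^21, and likewise for blue, so P[monochromatic] = 2·(1/2)^21 = 2^{1 − 21} = 1/1048576.
By linearity: E[X] = C(37, 7) · 2^{1 − 21} = 10295472 · 1/1048576 = 643467/65536.
Numerically: E[X] ≈ 9.8185.

E[X] = C(37,7)·2^(1−C(7,2)) = 643467/65536 ≈ 9.8185.


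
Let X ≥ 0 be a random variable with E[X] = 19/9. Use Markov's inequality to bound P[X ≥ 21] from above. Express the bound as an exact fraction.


μ = E[X] = 19/9, a = 21.
Markov: P[X ≥ 21] ≤ μ/a = (19/9)/21 = 19/189.
Numerically: ≈ 0.101.
(Since a = 21 > μ = 2.111, the bound 19/189 is < 1 and informative.)

P[X ≥ 21] ≤ 19/189 ≈ 0.101.


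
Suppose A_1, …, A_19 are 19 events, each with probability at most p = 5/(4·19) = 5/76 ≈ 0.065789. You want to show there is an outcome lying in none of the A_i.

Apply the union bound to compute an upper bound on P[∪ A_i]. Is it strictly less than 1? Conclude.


Union bound: P[∪_{i=1}^{19} A_i] ≤ Σ_i P[A_i] ≤ 19·p = 19·(5/76) = 5/4.
Numerically: 5/4 ≈ 1.250000.
Is 5/4 < 1? NO.
Since the bound 5/4 is ≥ 1, the union bound is uninformative here; it does NOT by itself certify existence.

19·p = 5/4 ≈ 1.250000; existence NOT certified by the union bound.


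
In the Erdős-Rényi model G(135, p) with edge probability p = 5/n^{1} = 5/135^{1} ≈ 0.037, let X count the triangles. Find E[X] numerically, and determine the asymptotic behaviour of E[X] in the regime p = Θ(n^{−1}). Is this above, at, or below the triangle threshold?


Number of potential triangles: C(135, 3) = 400995.
Each occurs with probability p³ ≈ (0.037)³ ≈ 5.08053e-05.
By linearity: E[X] = C(135, 3)·p³ ≈ 400995 · 5.08053e-05 ≈ 20.373.
Here α = 1, so p = 5/n is exactly at the triangle threshold p ~ 1/n. Asymptotically E[X] → c³/6 = 5³/6 = 125/6 ≈ 20.833, a bounded constant. In this regime the triangle count is asymptotically Poisson(c³/6).

E[X] ≈ 20.373; in regime p = Θ(1/n^{1}) E[X] stays bounded (at the triangle threshold p ~ 1/n).


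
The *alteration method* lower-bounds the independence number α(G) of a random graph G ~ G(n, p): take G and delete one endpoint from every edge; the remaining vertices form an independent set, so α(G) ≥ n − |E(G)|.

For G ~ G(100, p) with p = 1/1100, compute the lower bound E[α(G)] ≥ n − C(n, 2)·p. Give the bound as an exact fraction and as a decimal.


E[|E(G)|] = C(100, 2)·p = 4950 · (1/1100) = 9/2.
E[α(G)] ≥ n − E[|E(G)|] = 100 − 9/2 = 191/2.
Numerically: ≈ 95.500000.
(This is only a lower bound; the true E[α(G)] may be larger.)

E[α(G)] ≥ 191/2 ≈ 95.500000.


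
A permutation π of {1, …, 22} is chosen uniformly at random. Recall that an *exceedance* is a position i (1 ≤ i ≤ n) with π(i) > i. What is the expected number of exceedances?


Write X = Σ_{i=1}^{22} X_i, where X_i = 1_{π(i) > i}.
For each fixed i, π(i) is uniform over {1, …, 22} (marginal of a uniform permutation), so P[π(i) > i] = (n − i)/n. Summing: Σ_{i=1}^{22} (n − i)/n = (0 + 1 + … + 21)/22 = 22(22 − 1)/(2·22) = (22 − 1)/2.
Hence E[X] = Σ_{i=1}^{22} (22 − i)/22 = 21/2 ≈ 10.50000.

E[X] = 21/2 = 10.50000.


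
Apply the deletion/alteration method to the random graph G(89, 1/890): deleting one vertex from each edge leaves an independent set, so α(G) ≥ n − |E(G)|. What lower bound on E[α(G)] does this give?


E[|E(G)|] = C(89, 2)·p = 3916 · (1/890) = 22/5.
E[α(G)] ≥ n − E[|E(G)|] = 89 − 22/5 = 423/5.
Numerically: ≈ 84.600000.
(This is only a lower bound; the true E[α(G)] may be larger.)

E[α(G)] ≥ 423/5 ≈ 84.600000.


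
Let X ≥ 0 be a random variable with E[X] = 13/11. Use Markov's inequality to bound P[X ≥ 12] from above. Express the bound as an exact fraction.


μ = E[X] = 13/11, a = 12.
Markov: P[X ≥ 12] ≤ μ/a = (13/11)/12 = 13/132.
Numerically: ≈ 0.098485.
(Since a = 12 > μ = 1.181818, the bound 13/132 is < 1 and informative.)

P[X ≥ 12] ≤ 13/132 ≈ 0.098485.


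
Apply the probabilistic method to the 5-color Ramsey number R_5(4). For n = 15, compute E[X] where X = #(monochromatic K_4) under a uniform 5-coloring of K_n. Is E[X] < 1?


E[X] = C(15, 4) · 5^{1 − 6} = 1365 · 5^{−5} = 1365/3125.
As a reduced fraction: E[X] = 273/625 ≈ 0.436800.
Is E[X] < 1? YES.
Since E[X] < 1, there exists a 5-coloring of K_{15} with no monochromatic K_4; hence R_5(4) > 15.

E[X] = 273/625 ≈ 0.436800; E[X] < 1, so R_5(4) > 15.


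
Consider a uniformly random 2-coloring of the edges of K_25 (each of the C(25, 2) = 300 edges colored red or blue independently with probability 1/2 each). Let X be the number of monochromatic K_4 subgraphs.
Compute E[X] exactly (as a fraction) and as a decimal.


Let X = Σ_S X_S over the C(25, 4) = 12650 subsets S of size 4, where X_S = 1 if the K_4 on S is monochromatic.
For a fixed S, the K_4 on S has C(4, 2) = 6 edges. P[all 6 edges red] = (1/2)^6, and likewise for blue, so P[monochromatic] = 2·(1/2)^6 = 2^{1 − 6} = 1/32.
By linearity of expectation: E[X] = C(25, 4) · 2^{1 − 6} = 12650 · 1/32 = 6325/16.
Numerically: E[X] ≈ 395.312500.

E[X] = C(25,4)·2^(1−C(4,2)) = 6325/16 ≈ 395.312500.


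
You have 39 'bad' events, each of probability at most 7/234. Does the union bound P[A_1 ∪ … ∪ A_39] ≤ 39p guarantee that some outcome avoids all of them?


Union bound: P[∪_{i=1}^{39} A_i] ≤ Σ_i P[A_i] ≤ 39·p = 39·(7/234) = 7/6.
Numerically: 7/6 ≈ 1.166667.
Is 7/6 < 1? NO.
Since the bound 7/6 is ≥ 1, the union bound is uninformative here; it does NOT by itself certify existence.

39·p = 7/6 ≈ 1.166667; existence NOT certified by the union bound.


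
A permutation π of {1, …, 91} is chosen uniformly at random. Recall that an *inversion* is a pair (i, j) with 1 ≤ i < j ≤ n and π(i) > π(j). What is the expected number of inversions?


Write X = Σ X_I over the C(91, 2) = 4095 pairs i < j, with X_I the indicator of one inversion.
There are 4095 indicators.
For each fixed pair i < j, the values π(i) and π(j) are two distinct elements of {1, …, 91} in uniformly random order; by symmetry P[π(i) > π(j)] = 1/2.
By linearity: E[X] = 4095 · (1/2) = C(91, 2) · (1/2) = 4095/2 = 4095/2 ≈ 2047.5000.

E[X] = 4095/2 = 2047.5000.


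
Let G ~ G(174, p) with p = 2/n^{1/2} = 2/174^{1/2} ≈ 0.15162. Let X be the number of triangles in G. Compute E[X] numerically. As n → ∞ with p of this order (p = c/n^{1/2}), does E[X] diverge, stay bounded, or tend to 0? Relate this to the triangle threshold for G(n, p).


Number of potential triangles: C(174, 3) = 862924.
Each occurs with probability p³ ≈ (0.15162)³ ≈ 3.4855082e-03.
By linearity: E[X] = C(174, 3)·p³ ≈ 862924 · 3.4855082e-03 ≈ 3007.72872.
Since α = 1/2 < 1, p = c/n^{1/2} ≫ 1/n is above the triangle threshold p ~ 1/n. Asymptotically E[X] ~ (c³/6)·n^{3(1−α)} = (2³/6)·n^{1.5} → ∞; triangles are abundant w.h.p.

E[X] ≈ 3007.72872; in regime p = Θ(1/n^{1/2}) E[X] diverges (above the triangle threshold p ~ 1/n).


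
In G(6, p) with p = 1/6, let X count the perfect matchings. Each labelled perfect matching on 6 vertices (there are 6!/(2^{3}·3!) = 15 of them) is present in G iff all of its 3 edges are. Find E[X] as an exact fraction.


K_6 has 6!/(2^{3}·3!) = 15 labelled perfect matchings.
For each such perfect matching H, let X_H = 1 if all 3 edges of H are present in G. Then P[X_H = 1] = p^{3} = (1/6)^{3} = 1/216.
By linearity of expectation: E[X] = Σ_H E[X_H] = 15 · p^{3} = 15 · 1/216 = 5/72.
Numerically: E[X] ≈ 0.06944.

E[X] = 15 · (1/6)^{3} = 5/72 ≈ 0.06944.


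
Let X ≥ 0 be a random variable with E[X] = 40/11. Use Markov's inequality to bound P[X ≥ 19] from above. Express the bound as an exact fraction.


μ = E[X] = 40/11, a = 19.
Markov: P[X ≥ 19] ≤ μ/a = (40/11)/19 = 40/209.
Numerically: ≈ 0.19139.
(Since a = 19 > μ = 3.63636, the bound 40/209 is < 1 and informative.)

P[X ≥ 19] ≤ 40/209 ≈ 0.19139.


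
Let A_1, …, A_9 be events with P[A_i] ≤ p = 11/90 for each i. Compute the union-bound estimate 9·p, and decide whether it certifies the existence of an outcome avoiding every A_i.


Union bound: P[∪_{i=1}^{9} A_i] ≤ Σ_i P[A_i] ≤ 9·p = 9·(11/90) = 11/10.
Numerically: 11/10 ≈ 1.1000000.
Is 11/10 < 1? NO.
Since the bound 11/10 is ≥ 1, the union bound is uninformative here; it does NOT by itself certify existence.

9·p = 11/10 ≈ 1.1000000; existence NOT certified by the union bound.
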